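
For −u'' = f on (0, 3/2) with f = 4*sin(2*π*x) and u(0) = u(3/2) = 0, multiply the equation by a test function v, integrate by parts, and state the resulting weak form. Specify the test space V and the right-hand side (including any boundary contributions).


V = H^1_0(0, 3/2) (so v(0) = v(3/2) = 0); weak form: ∫_0^3/2 u'v' dx = ∫_0^3/2 (4*sin(2*π*x)) v dx for all v ∈ V.

Multiply both sides by a test function v and integrate from 0 to 3/2:
  ∫_0^3/2 −u''(x) v(x) dx = ∫_0^3/2 f(x) v(x) dx.
Integrate the LHS by parts once:
  ∫_0^3/2 −u'' v dx = −[u'(x) v(x)]_0^3/2 + ∫_0^3/2 u'(x) v'(x) dx.
Thus ∫_0^3/2 u'(x) v'(x) dx = ∫_0^3/2 f(x) v(x) dx + [u'(x) v(x)]_0^3/2.
Choose V so that boundary terms are either known or forced to vanish.
u is Dirichlet: u(0) = u(3/2) = 0. Let V = H^1_0(0, 3/2); then v(0) = v(3/2) = 0, and [u' v]_0^3/2 = 0.
Weak formulation: find u (satisfying any essential BC) such that ∫_0^3/2 u'(x) v'(x) dx = ∫_0^3/2 f v dx for all v ∈ V.
Substituting f(x) = 4*sin(2*π*x), the right-hand side is ∫_0^3/2 (4*sin(2*π*x)) v dx.


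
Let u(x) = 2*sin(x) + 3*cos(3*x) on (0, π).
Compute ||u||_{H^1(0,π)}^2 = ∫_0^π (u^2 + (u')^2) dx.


||u||_{H^1(0,π)}^2 = 49*π

u'(x) = -9*sin(3*x) + 2*cos(x).
Expand u² and (u')² and integrate term by term on (0, π), using: for integers n ≥ 1, ∫_0^π sin²(nx) dx = ∫_0^π cos²(nx) dx = π/2; for n ≠ n', ∫_0^π sin(nx)sin(n'x) dx = ∫_0^π cos(nx)cos(n'x) dx = 0; and by product-to-sum, ∫_0^π sin(nx)cos(n'x) dx = ½∫_0^π [sin((n+n')x) + sin((n−n')x)] dx, which is 0 when n+n' is even and 2n/(n²−n'²) when n+n' is odd (it need not vanish on (0, π)).
  u² squared terms: (2)²·∫sin(x)² dx = 4·π/2 = 2*π;  (3)²·∫cos(3x)² dx = 9·π/2 = 9*π/2.
  u² cross terms: 2·(2)·(3)·∫sin(x)·cos(3x) dx = 12·(0) = 0.
  So ∫_0^π u² dx = 2*π + 9*π/2 + 0 = 13*π/2.
  (u')² squared terms: (-9)²·∫sin(3x)² dx = 81·π/2 = 81*π/2;  (2)²·∫cos(x)² dx = 4·π/2 = 2*π.
  (u')² cross terms: 2·(-9)·(2)·∫sin(3x)·cos(x) dx = -36·(0) = 0.
  So ∫_0^π (u')² dx = 81*π/2 + 2*π + 0 = 85*π/2.
||u||_{H^1}^2 = (13*π/2) + (85*π/2) = 49*π.


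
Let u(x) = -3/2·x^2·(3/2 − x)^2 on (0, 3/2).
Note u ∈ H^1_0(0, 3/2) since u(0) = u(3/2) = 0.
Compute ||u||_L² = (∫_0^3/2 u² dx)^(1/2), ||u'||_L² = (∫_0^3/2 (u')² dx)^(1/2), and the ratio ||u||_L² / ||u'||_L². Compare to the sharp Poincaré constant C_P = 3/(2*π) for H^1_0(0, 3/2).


||u||_L² / ||u'||_L² = sqrt(3)/4 < C_P = 3/(2*π).

u(x) = -3/2·x^2·(3/2 − x)^2, so u'(x) = 3*x*(-8*x^2 + 18*x - 9)/4.
u(x) = -3/2·x^2·(3/2 − x)^2 vanishes at x = 0 and x = 3/2, so u ∈ H^1_0(0, 3/2). Differentiate via the product rule and integrate the resulting polynomials term by term.
  ∫_0^3/2 u² dx = ∫_0^3/2 (9*x^8/4 - 27*x^7/2 + 243*x^6/8 - 243*x^5/8 + 729*x^4/64) dx. Term by term:
    ∫_0^3/2 9*x^8/4 dx = 19683/2048;  ∫_0^3/2 -27*x^7/2 dx = -177147/4096;  ∫_0^3/2 243*x^6/8 dx = 531441/7168;
    ∫_0^3/2 -243*x^5/8 dx = -59049/1024;  ∫_0^3/2 729*x^4/64 dx = 177147/10240.
  Sum: 19683/2048 − 177147/4096 + 531441/7168 − 59049/1024 + 177147/10240 = 19683/143360.
  ∫_0^3/2 (u')² dx = ∫_0^3/2 (36*x^6 - 162*x^5 + 1053*x^4/4 - 729*x^3/4 + 729*x^2/16) dx. Term by term:
    ∫_0^3/2 36*x^6 dx = 19683/224;  ∫_0^3/2 -162*x^5 dx = -19683/64;  ∫_0^3/2 1053*x^4/4 dx = 255879/640;
    ∫_0^3/2 -729*x^3/4 dx = -59049/256;  ∫_0^3/2 729*x^2/16 dx = 6561/128.
  Sum: 19683/224 − 19683/64 + 255879/640 − 59049/256 + 6561/128 = 6561/8960.
∫_0^3/2 u² dx = 19683/143360, so ||u||_L² = 81*sqrt(105)/2240.
∫_0^3/2 (u')² dx = 6561/8960, so ||u'||_L² = 81*sqrt(35)/560.
Ratio ||u||_L² / ||u'||_L² = sqrt(3)/4.
Sharp Poincaré constant on H^1_0(0, 3/2) is C_P = L/π = 3/(2*π), achieved by sin(2*π/3·x).
A polynomial bump cannot attain the sharp Poincaré constant (only the first sine eigenfunction does), so the ratio is strictly less than C_P, consistent with ||u||_L² ≤ C_P ||u'||_L².


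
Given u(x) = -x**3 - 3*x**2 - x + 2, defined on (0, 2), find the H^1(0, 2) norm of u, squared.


||u||_{H^1}^2 = 9890/21

The H^1 norm (squared) on an interval (0, L) is
  ||u||_{H^1}^2 = ∫_0^L u(x)^2 dx + ∫_0^L u'(x)^2 dx.
Compute u'(x) = -3*x**2 - 6*x - 1.
Then u(x)^2 = x**6 + 6*x**5 + 11*x**4 + 2*x**3 - 11*x**2 - 4*x + 4 and u'(x)^2 = 9*x**4 + 36*x**3 + 42*x**2 + 12*x + 1.
Integrate each monomial from 0 to 2 using ∫_0^2 c·x^n dx = c·2^(n+1)/(n+1):
  ∫_0^2 u(x)^2 dx = ∫_0^2 (x^6 + 6*x^5 + 11*x^4 + 2*x^3 - 11*x^2 - 4*x + 4) dx. Term by term:
    ∫_0^2 x^6 dx = 128/7;  ∫_0^2 6*x^5 dx = 64;  ∫_0^2 11*x^4 dx = 352/5;
    ∫_0^2 2*x^3 dx = 8;  ∫_0^2 -11*x^2 dx = -88/3;  ∫_0^2 -4*x dx = -8;
    ∫_0^2 4 dx = 8.
  Sum: 128/7 + 64 + 352/5 + 8 − 88/3 − 8 + 8 = 13792/105.
  ∫_0^2 u'(x)^2 dx = ∫_0^2 (9*x^4 + 36*x^3 + 42*x^2 + 12*x + 1) dx. Term by term:
    ∫_0^2 9*x^4 dx = 288/5;  ∫_0^2 36*x^3 dx = 144;  ∫_0^2 42*x^2 dx = 112;
    ∫_0^2 12*x dx = 24;  ∫_0^2 1 dx = 2.
  Sum: 288/5 + 144 + 112 + 24 + 2 = 1698/5.
Adding: ||u||_{H^1}^2 = 13792/105 + 1698/5 = 9890/21.


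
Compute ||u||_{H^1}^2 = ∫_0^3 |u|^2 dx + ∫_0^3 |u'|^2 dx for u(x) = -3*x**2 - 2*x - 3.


||u||_{H^1}^2 = 7017/5

The H^1 norm (squared) on an interval (0, L) is
  ||u||_{H^1}^2 = ∫_0^L u(x)^2 dx + ∫_0^L u'(x)^2 dx.
Compute u'(x) = -6*x - 2.
Then u(x)^2 = 9*x**4 + 12*x**3 + 22*x**2 + 12*x + 9 and u'(x)^2 = 36*x**2 + 24*x + 4.
Integrate each monomial from 0 to 3 using ∫_0^3 c·x^n dx = c·3^(n+1)/(n+1):
  ∫_0^3 u(x)^2 dx = ∫_0^3 (9*x^4 + 12*x^3 + 22*x^2 + 12*x + 9) dx. Term by term:
    ∫_0^3 9*x^4 dx = 2187/5;  ∫_0^3 12*x^3 dx = 243;  ∫_0^3 22*x^2 dx = 198;
    ∫_0^3 12*x dx = 54;  ∫_0^3 9 dx = 27.
  Sum: 2187/5 + 243 + 198 + 54 + 27 = 4797/5.
  ∫_0^3 u'(x)^2 dx = ∫_0^3 (36*x^2 + 24*x + 4) dx. Term by term:
    ∫_0^3 36*x^2 dx = 324;  ∫_0^3 24*x dx = 108;  ∫_0^3 4 dx = 12.
  Sum: 324 + 108 + 12 = 444.
Adding: ||u||_{H^1}^2 = 4797/5 + 444 = 7017/5.


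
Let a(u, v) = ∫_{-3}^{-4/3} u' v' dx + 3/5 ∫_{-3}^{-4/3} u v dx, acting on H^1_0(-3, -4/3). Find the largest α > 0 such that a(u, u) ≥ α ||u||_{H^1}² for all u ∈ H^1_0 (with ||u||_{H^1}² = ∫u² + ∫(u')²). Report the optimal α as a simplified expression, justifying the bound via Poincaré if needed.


α = 3*(5 + 3*π^2)/(25 + 9*π^2)

Coercivity of a(·,·) on H^1_0(-3, -4/3) means a(u, u) ≥ α ||u||_{H^1}² for every u ∈ H^1_0.
The interval has length L = 5/3, and Poincaré/coercivity depend only on L. Here a(u, u) = ∫(u')² + (3/5)·∫u².
Here 0 < c = 3/5 < 1. The condition a(u,u) ≥ α||u||_{H^1}² reads (1−α)∫(u')² ≥ (α−c)∫u². Any admissible α is ≤ 1 (rapidly oscillating u have ∫u²/∫(u')² → 0), and α = 1 would force 0 ≥ (1−c)∫u², impossible since c < 1; so 1−α > 0. By the sharp Poincaré inequality on H^1_0 of an interval of length L, ∫(u')² ≥ (π/L)²∫u² with equality for the first sine mode sin(π(x−x₀)/L) (x₀ the left endpoint), so the inequality holds for all u iff (1−α)(π/L)² ≥ α − c, i.e. α ≤ ((π/L)² + c)/((π/L)² + 1) = (1 + c(L/π)²)/(1 + (L/π)²). With (π/L)² = 9*π^2/25 and c = 3/5, the largest admissible constant is α = ((π/L)² + c)/((π/L)² + 1).
Simplifying, α = 3*(5 + 3*π^2)/(25 + 9*π^2).


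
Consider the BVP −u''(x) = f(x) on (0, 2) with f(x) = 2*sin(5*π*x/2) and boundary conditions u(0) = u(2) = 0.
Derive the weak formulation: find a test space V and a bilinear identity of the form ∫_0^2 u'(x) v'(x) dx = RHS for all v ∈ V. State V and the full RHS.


V = H^1_0(0, 2) (so v(0) = v(2) = 0); weak form: ∫_0^2 u'v' dx = ∫_0^2 (2*sin(5*π*x/2)) v dx for all v ∈ V.

Multiply both sides by a test function v and integrate from 0 to 2:
  ∫_0^2 −u''(x) v(x) dx = ∫_0^2 f(x) v(x) dx.
Integrate the LHS by parts once:
  ∫_0^2 −u'' v dx = −[u'(x) v(x)]_0^2 + ∫_0^2 u'(x) v'(x) dx.
Thus ∫_0^2 u'(x) v'(x) dx = ∫_0^2 f(x) v(x) dx + [u'(x) v(x)]_0^2.
Choose V so that boundary terms are either known or forced to vanish.
u is Dirichlet: u(0) = u(2) = 0. Let V = H^1_0(0, 2); then v(0) = v(2) = 0, and [u' v]_0^2 = 0.
Weak formulation: find u (satisfying any essential BC) such that ∫_0^2 u'(x) v'(x) dx = ∫_0^2 f v dx for all v ∈ V.
Substituting f(x) = 2*sin(5*π*x/2), the right-hand side is ∫_0^2 (2*sin(5*π*x/2)) v dx.


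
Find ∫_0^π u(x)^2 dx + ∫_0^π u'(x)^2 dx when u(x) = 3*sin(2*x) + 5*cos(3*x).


||u||_{H^1(0,π)}^2 = -240 + 295*π/2

u'(x) = -15*sin(3*x) + 6*cos(2*x).
Expand u² and (u')² and integrate term by term on (0, π), using: for integers n ≥ 1, ∫_0^π sin²(nx) dx = ∫_0^π cos²(nx) dx = π/2; for n ≠ n', ∫_0^π sin(nx)sin(n'x) dx = ∫_0^π cos(nx)cos(n'x) dx = 0; and by product-to-sum, ∫_0^π sin(nx)cos(n'x) dx = ½∫_0^π [sin((n+n')x) + sin((n−n')x)] dx, which is 0 when n+n' is even and 2n/(n²−n'²) when n+n' is odd (it need not vanish on (0, π)).
  u² squared terms: (3)²·∫sin(2x)² dx = 9·π/2 = 9*π/2;  (5)²·∫cos(3x)² dx = 25·π/2 = 25*π/2.
  u² cross terms: 2·(3)·(5)·∫sin(2x)·cos(3x) dx = 30·(-4/5) = -24.
  So ∫_0^π u² dx = 9*π/2 + 25*π/2 − 24 = -24 + 17*π.
  (u')² squared terms: (-15)²·∫sin(3x)² dx = 225·π/2 = 225*π/2;  (6)²·∫cos(2x)² dx = 36·π/2 = 18*π.
  (u')² cross terms: 2·(-15)·(6)·∫sin(3x)·cos(2x) dx = -180·(6/5) = -216.
  So ∫_0^π (u')² dx = 225*π/2 + 18*π − 216 = -216 + 261*π/2.
||u||_{H^1}^2 = (-24 + 17*π) + (-216 + 261*π/2) = -240 + 295*π/2.


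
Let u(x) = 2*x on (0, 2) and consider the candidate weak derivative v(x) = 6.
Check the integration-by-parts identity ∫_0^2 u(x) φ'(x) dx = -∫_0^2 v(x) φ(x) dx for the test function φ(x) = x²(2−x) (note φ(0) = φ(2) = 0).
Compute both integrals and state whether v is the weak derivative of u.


LHS = -8/3, RHS = -8. No, v is not the weak derivative of u.

u(x) = 2*x, classical derivative u'(x) = 2.
φ(x) = x²(2−x), so φ'(x) = x*(4 - 3*x).
Note φ(0) = φ(2) = 0, so the boundary term u·φ vanishes.
LHS = ∫_0^2 u(x) φ'(x) dx = ∫_0^2 (-6*x^3 + 8*x^2) dx. Term by term:
  ∫_0^2 -6*x^3 dx = -24;  ∫_0^2 8*x^2 dx = 64/3.
Sum: -24 + 64/3 = -8/3.
So LHS = -8/3.
∫_0^2 v(x) φ(x) dx = ∫_0^2 (-6*x^3 + 12*x^2) dx. Term by term:
  ∫_0^2 -6*x^3 dx = -24;  ∫_0^2 12*x^2 dx = 32.
Sum: -24 + 32 = 8.
So RHS = -∫_0^2 v(x) φ(x) dx = -8.
LHS − RHS = 16/3 ≠ 0, so the identity fails.
(For a valid weak derivative the identity must hold for EVERY test function, in particular this one. The failure shows v is NOT the weak derivative of u.)
Correct weak derivative would be u'(x) = 2.


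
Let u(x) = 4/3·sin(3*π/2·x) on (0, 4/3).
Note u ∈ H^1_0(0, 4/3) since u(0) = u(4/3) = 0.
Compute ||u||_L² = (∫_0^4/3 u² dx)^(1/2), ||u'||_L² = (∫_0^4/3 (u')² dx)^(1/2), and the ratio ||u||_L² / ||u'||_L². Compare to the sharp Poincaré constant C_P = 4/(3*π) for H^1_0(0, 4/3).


||u||_L² / ||u'||_L² = 2/(3*π) < C_P = 4/(3*π).

u(x) = 4/3·sin(3*π/2·x), so u'(x) = 2*π*cos(3*π*x/2).
Writing u(x) = A·sin(kπx/L) with A = 4/3 and k = 2, use ∫_0^L sin²(kπx/L) dx = L/2 and ∫_0^L cos²(kπx/L) dx = L/2.
u² = 16/9·sin²(3*π/2·x) and (u')² = 4*π^2·cos²(3*π/2·x), and each of sin², cos² integrates to L/2 = 2/3 over (0, 4/3).
∫_0^4/3 u² dx = 32/27, so ||u||_L² = 4*sqrt(6)/9.
∫_0^4/3 (u')² dx = 8*π^2/3, so ||u'||_L² = 2*sqrt(6)*π/3.
Ratio ||u||_L² / ||u'||_L² = 2/(3*π).
Sharp Poincaré constant on H^1_0(0, 4/3) is C_P = L/π = 4/(3*π), achieved by sin(3*π/4·x).
This is the k = 2 harmonic; the ratio L/(kπ) is strictly less than C_P = L/π, consistent with the sharp inequality ||u||_L² ≤ C_P ||u'||_L².


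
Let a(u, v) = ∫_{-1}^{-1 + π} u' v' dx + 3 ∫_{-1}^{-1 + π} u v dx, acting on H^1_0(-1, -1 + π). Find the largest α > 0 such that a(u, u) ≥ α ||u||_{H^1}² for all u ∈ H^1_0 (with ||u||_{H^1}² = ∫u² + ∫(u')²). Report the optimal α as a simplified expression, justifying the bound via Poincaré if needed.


α = 1

Coercivity of a(·,·) on H^1_0(-1, -1 + π) means a(u, u) ≥ α ||u||_{H^1}² for every u ∈ H^1_0.
The interval has length L = π, and Poincaré/coercivity depend only on L. Here a(u, u) = ∫(u')² + (3)·∫u².
Here c = 3 ≥ 1, so a(u,u) = ∫(u')² + c∫u² ≥ ∫(u')² + ∫u² = ||u||_{H^1}², i.e. α = 1 works. No larger α is possible: a(u,u) ≥ α||u||_{H^1}² means (1−α)∫(u')² ≥ (α−c)∫u², and for the modes u_n = sin(nπ(x−x₀)/L) (x₀ the left endpoint) one has ∫u_n²/∫(u_n')² = (L/(nπ))² → 0, so a(u_n,u_n)/||u_n||_{H^1}² → 1. Hence the optimal constant is α = 1.
Therefore α = 1.


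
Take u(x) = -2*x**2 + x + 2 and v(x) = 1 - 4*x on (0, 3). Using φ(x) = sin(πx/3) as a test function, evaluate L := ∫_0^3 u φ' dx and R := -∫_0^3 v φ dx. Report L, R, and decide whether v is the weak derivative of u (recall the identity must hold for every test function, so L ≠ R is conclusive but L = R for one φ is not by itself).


LHS = 30/π, RHS = 30/π. Yes, v = u' weakly.

u(x) = -2*x**2 + x + 2, classical derivative u'(x) = 1 - 4*x.
φ(x) = sin(πx/3), so φ'(x) = π*cos(π*x/3)/3.
Note φ(0) = φ(3) = 0, so the boundary term u·φ vanishes.
LHS = ∫_0^3 u(x) φ'(x) dx = ∫_0^3 (-2*π*x^2*cos(π*x/3)/3 + π*x*cos(π*x/3)/3 + 2*π*cos(π*x/3)/3) dx. Term by term:
  ∫_0^3 2*π*cos(π*x/3)/3 dx = 0;  ∫_0^3 -2*π*x^2*cos(π*x/3)/3 dx = 36/π;  ∫_0^3 π*x*cos(π*x/3)/3 dx = -6/π.
Sum: 0 + 36/π − 6/π = 30/π.
So LHS = 30/π.
∫_0^3 v(x) φ(x) dx = ∫_0^3 (-4*x*sin(π*x/3) + sin(π*x/3)) dx. Term by term:
  ∫_0^3 -4*x*sin(π*x/3) dx = -36/π;  ∫_0^3 sin(π*x/3) dx = 6/π.
Sum: -36/π + 6/π = -30/π.
So RHS = -∫_0^3 v(x) φ(x) dx = 30/π.
LHS = RHS, so the identity holds for this test φ.
Moreover u is smooth here and v(x) = u'(x) = 1 - 4*x pointwise, so the identity holds for every test function. Hence v is the weak derivative of u.


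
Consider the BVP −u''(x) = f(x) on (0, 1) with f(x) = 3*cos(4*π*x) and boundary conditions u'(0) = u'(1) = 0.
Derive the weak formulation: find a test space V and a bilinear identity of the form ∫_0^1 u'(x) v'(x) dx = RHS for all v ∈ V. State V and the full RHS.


V = H^1(0, 1) (no boundary constraint on v; u is determined up to an additive constant); weak form: ∫_0^1 u'v' dx = ∫_0^1 (3*cos(4*π*x)) v dx for all v ∈ V.

Multiply both sides by a test function v and integrate from 0 to 1:
  ∫_0^1 −u''(x) v(x) dx = ∫_0^1 f(x) v(x) dx.
Integrate the LHS by parts once:
  ∫_0^1 −u'' v dx = −[u'(x) v(x)]_0^1 + ∫_0^1 u'(x) v'(x) dx.
Thus ∫_0^1 u'(x) v'(x) dx = ∫_0^1 f(x) v(x) dx + [u'(x) v(x)]_0^1.
Choose V so that boundary terms are either known or forced to vanish.
u has homogeneous Neumann: u'(0) = u'(1) = 0. So [u' v]_0^1 = 0·v(1) − 0·v(0) = 0 for any v; take V = H^1(0, 1).
Weak formulation: find u (satisfying any essential BC) such that ∫_0^1 u'(x) v'(x) dx = ∫_0^1 f v dx for all v ∈ V (homogeneous Neumann, so boundary terms vanish).
Substituting f(x) = 3*cos(4*π*x), the right-hand side is ∫_0^1 (3*cos(4*π*x)) v dx.
Compatibility check (pure Neumann): taking v ≡ 1 ∈ V gives 0 = ∫_0^1 f dx + (0) − (0), i.e. ∫_0^1 f dx must equal u'(0) − u'(1) = 0. Indeed ∫_0^1 (3*cos(4*π*x)) dx = 0, so the data are compatible. The solution is then unique only up to an additive constant (fix it e.g. by requiring ∫_0^1 u dx = 0).


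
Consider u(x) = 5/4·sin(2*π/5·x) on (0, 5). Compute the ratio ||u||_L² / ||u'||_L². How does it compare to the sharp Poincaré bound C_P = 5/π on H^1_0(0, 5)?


||u||_L² / ||u'||_L² = 5/(2*π) < C_P = 5/π.

u(x) = 5/4·sin(2*π/5·x), so u'(x) = π*cos(2*π*x/5)/2.
Writing u(x) = A·sin(kπx/L) with A = 5/4 and k = 2, use ∫_0^L sin²(kπx/L) dx = L/2 and ∫_0^L cos²(kπx/L) dx = L/2.
u² = 25/16·sin²(2*π/5·x) and (u')² = π^2/4·cos²(2*π/5·x), and each of sin², cos² integrates to L/2 = 5/2 over (0, 5).
∫_0^5 u² dx = 125/32, so ||u||_L² = 5*sqrt(10)/8.
∫_0^5 (u')² dx = 5*π^2/8, so ||u'||_L² = sqrt(10)*π/4.
Ratio ||u||_L² / ||u'||_L² = 5/(2*π).
Sharp Poincaré constant on H^1_0(0, 5) is C_P = L/π = 5/π, achieved by sin(π/5·x).
This is the k = 2 harmonic; the ratio L/(kπ) is strictly less than C_P = L/π, consistent with the sharp inequality ||u||_L² ≤ C_P ||u'||_L².


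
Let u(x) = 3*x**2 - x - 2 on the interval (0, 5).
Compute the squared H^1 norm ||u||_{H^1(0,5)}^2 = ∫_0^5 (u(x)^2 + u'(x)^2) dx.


||u||_{H^1}^2 = 33925/6

The H^1 norm (squared) on an interval (0, L) is
  ||u||_{H^1}^2 = ∫_0^L u(x)^2 dx + ∫_0^L u'(x)^2 dx.
Compute u'(x) = 6*x - 1.
Then u(x)^2 = 9*x**4 - 6*x**3 - 11*x**2 + 4*x + 4 and u'(x)^2 = 36*x**2 - 12*x + 1.
Integrate each monomial from 0 to 5 using ∫_0^5 c·x^n dx = c·5^(n+1)/(n+1):
  ∫_0^5 u(x)^2 dx = ∫_0^5 (9*x^4 - 6*x^3 - 11*x^2 + 4*x + 4) dx. Term by term:
    ∫_0^5 9*x^4 dx = 5625;  ∫_0^5 -6*x^3 dx = -1875/2;  ∫_0^5 -11*x^2 dx = -1375/3;
    ∫_0^5 4*x dx = 50;  ∫_0^5 4 dx = 20.
  Sum: 5625 − 1875/2 − 1375/3 + 50 + 20 = 25795/6.
  ∫_0^5 u'(x)^2 dx = ∫_0^5 (36*x^2 - 12*x + 1) dx. Term by term:
    ∫_0^5 36*x^2 dx = 1500;  ∫_0^5 -12*x dx = -150;  ∫_0^5 1 dx = 5.
  Sum: 1500 − 150 + 5 = 1355.
Adding: ||u||_{H^1}^2 = 25795/6 + 1355 = 33925/6.


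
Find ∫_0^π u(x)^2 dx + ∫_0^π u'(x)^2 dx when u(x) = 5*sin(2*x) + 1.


||u||_{H^1(0,π)}^2 = 127*π/2

u'(x) = 10*cos(2*x).
Expand u² and (u')² and integrate term by term on (0, π), using: for integers n ≥ 1, ∫_0^π sin²(nx) dx = ∫_0^π cos²(nx) dx = π/2; for n ≠ n', ∫_0^π sin(nx)sin(n'x) dx = ∫_0^π cos(nx)cos(n'x) dx = 0; and by product-to-sum, ∫_0^π sin(nx)cos(n'x) dx = ½∫_0^π [sin((n+n')x) + sin((n−n')x)] dx, which is 0 when n+n' is even and 2n/(n²−n'²) when n+n' is odd (it need not vanish on (0, π)). For the constant mode: ∫_0^π 1 dx = π, ∫_0^π cos(nx) dx = 0, ∫_0^π sin(nx) dx = (1−(−1)^n)/n.
  u² squared terms: (1)²·∫1 dx = 1·π = π;  (5)²·∫sin(2x)² dx = 25·π/2 = 25*π/2.
  u² cross terms: 2·(1)·(5)·∫1·sin(2x) dx = 10·(0) = 0.
  So ∫_0^π u² dx = π + 25*π/2 + 0 = 27*π/2.
  (u')² squared terms: (10)²·∫cos(2x)² dx = 100·π/2 = 50*π.
  So ∫_0^π (u')² dx = 50*π.
||u||_{H^1}^2 = (27*π/2) + (50*π) = 127*π/2.


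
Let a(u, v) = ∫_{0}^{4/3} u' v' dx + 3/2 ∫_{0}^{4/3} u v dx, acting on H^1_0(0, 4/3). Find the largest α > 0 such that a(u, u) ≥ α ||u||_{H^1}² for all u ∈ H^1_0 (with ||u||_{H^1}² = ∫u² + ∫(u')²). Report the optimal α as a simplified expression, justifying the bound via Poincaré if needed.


α = 1

Coercivity of a(·,·) on H^1_0(0, 4/3) means a(u, u) ≥ α ||u||_{H^1}² for every u ∈ H^1_0.
The interval has length L = 4/3, and Poincaré/coercivity depend only on L. Here a(u, u) = ∫(u')² + (3/2)·∫u².
Here c = 3/2 ≥ 1, so a(u,u) = ∫(u')² + c∫u² ≥ ∫(u')² + ∫u² = ||u||_{H^1}², i.e. α = 1 works. No larger α is possible: a(u,u) ≥ α||u||_{H^1}² means (1−α)∫(u')² ≥ (α−c)∫u², and for the modes u_n = sin(nπ(x−x₀)/L) (x₀ the left endpoint) one has ∫u_n²/∫(u_n')² = (L/(nπ))² → 0, so a(u_n,u_n)/||u_n||_{H^1}² → 1. Hence the optimal constant is α = 1.
Therefore α = 1.


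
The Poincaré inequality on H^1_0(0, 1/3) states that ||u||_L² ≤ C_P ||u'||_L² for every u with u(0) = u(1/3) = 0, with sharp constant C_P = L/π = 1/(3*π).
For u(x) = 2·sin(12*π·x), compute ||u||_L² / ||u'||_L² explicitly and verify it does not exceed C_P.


||u||_L² / ||u'||_L² = 1/(12*π) < C_P = 1/(3*π).

u(x) = 2·sin(12*π·x), so u'(x) = 24*π*cos(12*π*x).
Writing u(x) = A·sin(kπx/L) with A = 2 and k = 4, use ∫_0^L sin²(kπx/L) dx = L/2 and ∫_0^L cos²(kπx/L) dx = L/2.
u² = 4·sin²(12*π·x) and (u')² = 576*π^2·cos²(12*π·x), and each of sin², cos² integrates to L/2 = 1/6 over (0, 1/3).
∫_0^1/3 u² dx = 2/3, so ||u||_L² = sqrt(6)/3.
∫_0^1/3 (u')² dx = 96*π^2, so ||u'||_L² = 4*sqrt(6)*π.
Ratio ||u||_L² / ||u'||_L² = 1/(12*π).
Sharp Poincaré constant on H^1_0(0, 1/3) is C_P = L/π = 1/(3*π), achieved by sin(3*π·x).
This is the k = 4 harmonic; the ratio L/(kπ) is strictly less than C_P = L/π, consistent with the sharp inequality ||u||_L² ≤ C_P ||u'||_L².


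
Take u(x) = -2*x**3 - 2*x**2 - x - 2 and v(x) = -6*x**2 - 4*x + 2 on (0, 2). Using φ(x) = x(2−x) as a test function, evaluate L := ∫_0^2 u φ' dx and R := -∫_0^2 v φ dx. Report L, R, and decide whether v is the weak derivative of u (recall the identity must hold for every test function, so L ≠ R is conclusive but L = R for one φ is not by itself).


LHS = 244/15, RHS = 184/15. No, v is not the weak derivative of u.

u(x) = -2*x**3 - 2*x**2 - x - 2, classical derivative u'(x) = -6*x**2 - 4*x - 1.
φ(x) = x(2−x), so φ'(x) = 2 - 2*x.
Note φ(0) = φ(2) = 0, so the boundary term u·φ vanishes.
LHS = ∫_0^2 u(x) φ'(x) dx = ∫_0^2 (4*x^4 - 2*x^2 + 2*x - 4) dx. Term by term:
  ∫_0^2 4*x^4 dx = 128/5;  ∫_0^2 -2*x^2 dx = -16/3;  ∫_0^2 2*x dx = 4;
  ∫_0^2 -4 dx = -8.
Sum: 128/5 − 16/3 + 4 − 8 = 244/15.
So LHS = 244/15.
∫_0^2 v(x) φ(x) dx = ∫_0^2 (6*x^4 - 8*x^3 - 10*x^2 + 4*x) dx. Term by term:
  ∫_0^2 6*x^4 dx = 192/5;  ∫_0^2 -8*x^3 dx = -32;  ∫_0^2 -10*x^2 dx = -80/3;
  ∫_0^2 4*x dx = 8.
Sum: 192/5 − 32 − 80/3 + 8 = -184/15.
So RHS = -∫_0^2 v(x) φ(x) dx = 184/15.
LHS − RHS = 4 ≠ 0, so the identity fails.
(For a valid weak derivative the identity must hold for EVERY test function, in particular this one. The failure shows v is NOT the weak derivative of u.)
Correct weak derivative would be u'(x) = -6*x**2 - 4*x - 1.


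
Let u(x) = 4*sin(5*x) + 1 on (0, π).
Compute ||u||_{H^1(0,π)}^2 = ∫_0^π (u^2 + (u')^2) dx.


||u||_{H^1(0,π)}^2 = 16/5 + 209*π

u'(x) = 20*cos(5*x).
Expand u² and (u')² and integrate term by term on (0, π), using: for integers n ≥ 1, ∫_0^π sin²(nx) dx = ∫_0^π cos²(nx) dx = π/2; for n ≠ n', ∫_0^π sin(nx)sin(n'x) dx = ∫_0^π cos(nx)cos(n'x) dx = 0; and by product-to-sum, ∫_0^π sin(nx)cos(n'x) dx = ½∫_0^π [sin((n+n')x) + sin((n−n')x)] dx, which is 0 when n+n' is even and 2n/(n²−n'²) when n+n' is odd (it need not vanish on (0, π)). For the constant mode: ∫_0^π 1 dx = π, ∫_0^π cos(nx) dx = 0, ∫_0^π sin(nx) dx = (1−(−1)^n)/n.
  u² squared terms: (1)²·∫1 dx = 1·π = π;  (4)²·∫sin(5x)² dx = 16·π/2 = 8*π.
  u² cross terms: 2·(1)·(4)·∫1·sin(5x) dx = 8·(2/5) = 16/5.
  So ∫_0^π u² dx = π + 8*π + 16/5 = 16/5 + 9*π.
  (u')² squared terms: (20)²·∫cos(5x)² dx = 400·π/2 = 200*π.
  So ∫_0^π (u')² dx = 200*π.
||u||_{H^1}^2 = (16/5 + 9*π) + (200*π) = 16/5 + 209*π.


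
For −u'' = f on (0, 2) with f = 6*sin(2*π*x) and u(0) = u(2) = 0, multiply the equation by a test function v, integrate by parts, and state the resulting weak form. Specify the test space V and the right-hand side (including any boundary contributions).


V = H^1_0(0, 2) (so v(0) = v(2) = 0); weak form: ∫_0^2 u'v' dx = ∫_0^2 (6*sin(2*π*x)) v dx for all v ∈ V.

Multiply both sides by a test function v and integrate from 0 to 2:
  ∫_0^2 −u''(x) v(x) dx = ∫_0^2 f(x) v(x) dx.
Integrate the LHS by parts once:
  ∫_0^2 −u'' v dx = −[u'(x) v(x)]_0^2 + ∫_0^2 u'(x) v'(x) dx.
Thus ∫_0^2 u'(x) v'(x) dx = ∫_0^2 f(x) v(x) dx + [u'(x) v(x)]_0^2.
Choose V so that boundary terms are either known or forced to vanish.
u is Dirichlet: u(0) = u(2) = 0. Let V = H^1_0(0, 2); then v(0) = v(2) = 0, and [u' v]_0^2 = 0.
Weak formulation: find u (satisfying any essential BC) such that ∫_0^2 u'(x) v'(x) dx = ∫_0^2 f v dx for all v ∈ V.
Substituting f(x) = 6*sin(2*π*x), the right-hand side is ∫_0^2 (6*sin(2*π*x)) v dx.


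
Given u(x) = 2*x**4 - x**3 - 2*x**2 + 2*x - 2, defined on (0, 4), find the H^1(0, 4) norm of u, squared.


||u||_{H^1}^2 = 57702944/315

The H^1 norm (squared) on an interval (0, L) is
  ||u||_{H^1}^2 = ∫_0^L u(x)^2 dx + ∫_0^L u'(x)^2 dx.
Compute u'(x) = 8*x**3 - 3*x**2 - 4*x + 2.
Then u(x)^2 = 4*x**8 - 4*x**7 - 7*x**6 + 12*x**5 - 8*x**4 - 4*x**3 + 12*x**2 - 8*x + 4 and u'(x)^2 = 64*x**6 - 48*x**5 - 55*x**4 + 56*x**3 + 4*x**2 - 16*x + 4.
Integrate each monomial from 0 to 4 using ∫_0^4 c·x^n dx = c·4^(n+1)/(n+1):
  ∫_0^4 u(x)^2 dx = ∫_0^4 (4*x^8 - 4*x^7 - 7*x^6 + 12*x^5 - 8*x^4 - 4*x^3 + 12*x^2 - 8*x + 4) dx. Term by term:
    ∫_0^4 4*x^8 dx = 1048576/9;  ∫_0^4 -4*x^7 dx = -32768;  ∫_0^4 -7*x^6 dx = -16384;
    ∫_0^4 12*x^5 dx = 8192;  ∫_0^4 -8*x^4 dx = -8192/5;  ∫_0^4 -4*x^3 dx = -256;
    ∫_0^4 12*x^2 dx = 256;  ∫_0^4 -8*x dx = -64;  ∫_0^4 4 dx = 16.
  Sum: 1048576/9 − 32768 − 16384 + 8192 − 8192/5 − 256 + 256 − 64 + 16 = 3323792/45.
  ∫_0^4 u'(x)^2 dx = ∫_0^4 (64*x^6 - 48*x^5 - 55*x^4 + 56*x^3 + 4*x^2 - 16*x + 4) dx. Term by term:
    ∫_0^4 64*x^6 dx = 1048576/7;  ∫_0^4 -48*x^5 dx = -32768;  ∫_0^4 -55*x^4 dx = -11264;
    ∫_0^4 56*x^3 dx = 3584;  ∫_0^4 4*x^2 dx = 256/3;  ∫_0^4 -16*x dx = -128;
    ∫_0^4 4 dx = 16.
  Sum: 1048576/7 − 32768 − 11264 + 3584 + 256/3 − 128 + 16 = 2295760/21.
Adding: ||u||_{H^1}^2 = 3323792/45 + 2295760/21 = 57702944/315.


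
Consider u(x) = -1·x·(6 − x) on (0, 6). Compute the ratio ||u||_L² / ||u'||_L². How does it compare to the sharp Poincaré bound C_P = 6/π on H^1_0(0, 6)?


||u||_L² / ||u'||_L² = 3*sqrt(10)/5 < C_P = 6/π.

u(x) = -1·x·(6 − x), so u'(x) = 2*x - 6.
u(x) = -1·x·(6 − x) vanishes at x = 0 and x = 6, so u ∈ H^1_0(0, 6). Differentiate via the product rule and integrate the resulting polynomials term by term.
  ∫_0^6 u² dx = ∫_0^6 (x^4 - 12*x^3 + 36*x^2) dx. Term by term:
    ∫_0^6 x^4 dx = 7776/5;  ∫_0^6 -12*x^3 dx = -3888;  ∫_0^6 36*x^2 dx = 2592.
  Sum: 7776/5 − 3888 + 2592 = 1296/5.
  ∫_0^6 (u')² dx = ∫_0^6 (4*x^2 - 24*x + 36) dx. Term by term:
    ∫_0^6 4*x^2 dx = 288;  ∫_0^6 -24*x dx = -432;  ∫_0^6 36 dx = 216.
  Sum: 288 − 432 + 216 = 72.
∫_0^6 u² dx = 1296/5, so ||u||_L² = 36*sqrt(5)/5.
∫_0^6 (u')² dx = 72, so ||u'||_L² = 6*sqrt(2).
Ratio ||u||_L² / ||u'||_L² = 3*sqrt(10)/5.
Sharp Poincaré constant on H^1_0(0, 6) is C_P = L/π = 6/π, achieved by sin(π/6·x).
A polynomial bump cannot attain the sharp Poincaré constant (only the first sine eigenfunction does), so the ratio is strictly less than C_P, consistent with ||u||_L² ≤ C_P ||u'||_L².


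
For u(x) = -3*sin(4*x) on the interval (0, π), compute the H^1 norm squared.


||u||_{H^1(0,π)}^2 = 153*π/2

u'(x) = -12*cos(4*x).
Expand u² and (u')² and integrate term by term on (0, π), using: for integers n ≥ 1, ∫_0^π sin²(nx) dx = ∫_0^π cos²(nx) dx = π/2; for n ≠ n', ∫_0^π sin(nx)sin(n'x) dx = ∫_0^π cos(nx)cos(n'x) dx = 0; and by product-to-sum, ∫_0^π sin(nx)cos(n'x) dx = ½∫_0^π [sin((n+n')x) + sin((n−n')x)] dx, which is 0 when n+n' is even and 2n/(n²−n'²) when n+n' is odd (it need not vanish on (0, π)).
  u² squared terms: (-3)²·∫sin(4x)² dx = 9·π/2 = 9*π/2.
  So ∫_0^π u² dx = 9*π/2.
  (u')² squared terms: (-12)²·∫cos(4x)² dx = 144·π/2 = 72*π.
  So ∫_0^π (u')² dx = 72*π.
||u||_{H^1}^2 = (9*π/2) + (72*π) = 153*π/2.


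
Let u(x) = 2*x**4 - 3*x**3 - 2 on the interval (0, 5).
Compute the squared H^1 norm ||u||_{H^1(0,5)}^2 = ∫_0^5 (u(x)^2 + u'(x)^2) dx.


||u||_{H^1}^2 = 96940645/126

The H^1 norm (squared) on an interval (0, L) is
  ||u||_{H^1}^2 = ∫_0^L u(x)^2 dx + ∫_0^L u'(x)^2 dx.
Compute u'(x) = 8*x**3 - 9*x**2.
Then u(x)^2 = 4*x**8 - 12*x**7 + 9*x**6 - 8*x**4 + 12*x**3 + 4 and u'(x)^2 = 64*x**6 - 144*x**5 + 81*x**4.
Integrate each monomial from 0 to 5 using ∫_0^5 c·x^n dx = c·5^(n+1)/(n+1):
  ∫_0^5 u(x)^2 dx = ∫_0^5 (4*x^8 - 12*x^7 + 9*x^6 - 8*x^4 + 12*x^3 + 4) dx. Term by term:
    ∫_0^5 4*x^8 dx = 7812500/9;  ∫_0^5 -12*x^7 dx = -1171875/2;  ∫_0^5 9*x^6 dx = 703125/7;
    ∫_0^5 -8*x^4 dx = -5000;  ∫_0^5 12*x^3 dx = 1875;  ∫_0^5 4 dx = 20.
  Sum: 7812500/9 − 1171875/2 + 703125/7 − 5000 + 1875 + 20 = 47811895/126.
  ∫_0^5 u'(x)^2 dx = ∫_0^5 (64*x^6 - 144*x^5 + 81*x^4) dx. Term by term:
    ∫_0^5 64*x^6 dx = 5000000/7;  ∫_0^5 -144*x^5 dx = -375000;  ∫_0^5 81*x^4 dx = 50625.
  Sum: 5000000/7 − 375000 + 50625 = 2729375/7.
Adding: ||u||_{H^1}^2 = 47811895/126 + 2729375/7 = 96940645/126.


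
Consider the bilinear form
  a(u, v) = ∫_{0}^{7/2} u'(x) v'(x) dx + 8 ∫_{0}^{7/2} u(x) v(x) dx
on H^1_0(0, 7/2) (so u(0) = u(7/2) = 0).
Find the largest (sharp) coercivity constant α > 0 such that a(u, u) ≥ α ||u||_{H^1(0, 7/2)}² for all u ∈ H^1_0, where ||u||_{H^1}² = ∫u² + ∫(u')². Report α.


α = 1

Coercivity of a(·,·) on H^1_0(0, 7/2) means a(u, u) ≥ α ||u||_{H^1}² for every u ∈ H^1_0.
The interval has length L = 7/2, and Poincaré/coercivity depend only on L. Here a(u, u) = ∫(u')² + (8)·∫u².
Here c = 8 ≥ 1, so a(u,u) = ∫(u')² + c∫u² ≥ ∫(u')² + ∫u² = ||u||_{H^1}², i.e. α = 1 works. No larger α is possible: a(u,u) ≥ α||u||_{H^1}² means (1−α)∫(u')² ≥ (α−c)∫u², and for the modes u_n = sin(nπ(x−x₀)/L) (x₀ the left endpoint) one has ∫u_n²/∫(u_n')² = (L/(nπ))² → 0, so a(u_n,u_n)/||u_n||_{H^1}² → 1. Hence the optimal constant is α = 1.
Therefore α = 1.


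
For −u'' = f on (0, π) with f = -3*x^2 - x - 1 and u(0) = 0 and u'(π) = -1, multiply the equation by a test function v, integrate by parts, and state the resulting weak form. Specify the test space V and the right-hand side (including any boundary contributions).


V = {v ∈ H^1(0, π) : v(0) = 0} (test functions vanish at x = 0 where u is specified); weak form: ∫_0^π u'v' dx = ∫_0^π (-3*x^2 - x - 1) v dx − v(π) for all v ∈ V.

Multiply both sides by a test function v and integrate from 0 to π:
  ∫_0^π −u''(x) v(x) dx = ∫_0^π f(x) v(x) dx.
Integrate the LHS by parts once:
  ∫_0^π −u'' v dx = −[u'(x) v(x)]_0^π + ∫_0^π u'(x) v'(x) dx.
Thus ∫_0^π u'(x) v'(x) dx = ∫_0^π f(x) v(x) dx + [u'(x) v(x)]_0^π.
Choose V so that boundary terms are either known or forced to vanish.
Mixed BC: u(0) = 0 (Dirichlet) and u'(π) = -1 (Neumann). Define V = {v ∈ H^1(0, π) : v(0) = 0}. Then [u' v]_0^π = u'(π)·v(π) − u'(0)·0 = − v(π).
Weak formulation: find u (satisfying any essential BC) such that ∫_0^π u'(x) v'(x) dx = ∫_0^π f v dx − v(π) for all v ∈ V (Dirichlet at 0 absorbed into V; Neumann datum at x = π contributes the boundary term).
Substituting f(x) = -3*x^2 - x - 1, the right-hand side is ∫_0^π (-3*x^2 - x - 1) v dx − v(π).


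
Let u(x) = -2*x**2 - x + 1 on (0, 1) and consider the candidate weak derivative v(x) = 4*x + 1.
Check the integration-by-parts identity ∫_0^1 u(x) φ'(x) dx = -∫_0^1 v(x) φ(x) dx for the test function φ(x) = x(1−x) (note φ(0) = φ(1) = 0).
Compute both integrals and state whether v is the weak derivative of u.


LHS = 1/2, RHS = -1/2. No, v is not the weak derivative of u.

u(x) = -2*x**2 - x + 1, classical derivative u'(x) = -4*x - 1.
φ(x) = x(1−x), so φ'(x) = 1 - 2*x.
Note φ(0) = φ(1) = 0, so the boundary term u·φ vanishes.
LHS = ∫_0^1 u(x) φ'(x) dx = ∫_0^1 (4*x^3 - 3*x + 1) dx. Term by term:
  ∫_0^1 4*x^3 dx = 1;  ∫_0^1 -3*x dx = -3/2;  ∫_0^1 1 dx = 1.
Sum: 1 − 3/2 + 1 = 1/2.
So LHS = 1/2.
∫_0^1 v(x) φ(x) dx = ∫_0^1 (-4*x^3 + 3*x^2 + x) dx. Term by term:
  ∫_0^1 -4*x^3 dx = -1;  ∫_0^1 3*x^2 dx = 1;  ∫_0^1 x dx = 1/2.
Sum: -1 + 1 + 1/2 = 1/2.
So RHS = -∫_0^1 v(x) φ(x) dx = -1/2.
LHS − RHS = 1 ≠ 0, so the identity fails.
(For a valid weak derivative the identity must hold for EVERY test function, in particular this one. The failure shows v is NOT the weak derivative of u.)
Correct weak derivative would be u'(x) = -4*x - 1.


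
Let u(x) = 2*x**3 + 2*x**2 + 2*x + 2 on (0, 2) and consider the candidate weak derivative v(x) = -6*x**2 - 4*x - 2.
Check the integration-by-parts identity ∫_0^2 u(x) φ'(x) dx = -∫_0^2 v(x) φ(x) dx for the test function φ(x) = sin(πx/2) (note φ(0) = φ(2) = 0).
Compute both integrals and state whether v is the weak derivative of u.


LHS = -72/π + 192/π^3, RHS = -192/π^3 + 72/π. No, v is not the weak derivative of u.

u(x) = 2*x**3 + 2*x**2 + 2*x + 2, classical derivative u'(x) = 6*x**2 + 4*x + 2.
φ(x) = sin(πx/2), so φ'(x) = π*cos(π*x/2)/2.
Note φ(0) = φ(2) = 0, so the boundary term u·φ vanishes.
LHS = ∫_0^2 u(x) φ'(x) dx = ∫_0^2 (π*x^3*cos(π*x/2) + π*x^2*cos(π*x/2) + π*x*cos(π*x/2) + π*cos(π*x/2)) dx. Term by term:
  ∫_0^2 π*cos(π*x/2) dx = 0;  ∫_0^2 π*x*cos(π*x/2) dx = -8/π;  ∫_0^2 π*x^2*cos(π*x/2) dx = -16/π;
  ∫_0^2 π*x^3*cos(π*x/2) dx = -48/π + 192/π^3.
Sum: 0 − 8/π − 16/π + -48/π + 192/π^3 = -72/π + 192/π^3.
So LHS = -72/π + 192/π^3.
∫_0^2 v(x) φ(x) dx = ∫_0^2 (-6*x^2*sin(π*x/2) - 4*x*sin(π*x/2) - 2*sin(π*x/2)) dx. Term by term:
  ∫_0^2 -2*sin(π*x/2) dx = -8/π;  ∫_0^2 -6*x^2*sin(π*x/2) dx = -48/π + 192/π^3;  ∫_0^2 -4*x*sin(π*x/2) dx = -16/π.
Sum: -8/π + -48/π + 192/π^3 − 16/π = -72/π + 192/π^3.
So RHS = -∫_0^2 v(x) φ(x) dx = -192/π^3 + 72/π.
LHS − RHS = -144/π + 384/π^3 ≠ 0, so the identity fails.
(For a valid weak derivative the identity must hold for EVERY test function, in particular this one. The failure shows v is NOT the weak derivative of u.)
Correct weak derivative would be u'(x) = 6*x**2 + 4*x + 2.


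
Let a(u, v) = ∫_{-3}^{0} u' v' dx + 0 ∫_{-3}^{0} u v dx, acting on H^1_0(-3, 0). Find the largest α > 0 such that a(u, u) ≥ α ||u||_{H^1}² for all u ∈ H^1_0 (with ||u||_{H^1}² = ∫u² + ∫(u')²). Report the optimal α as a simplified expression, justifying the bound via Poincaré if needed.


α = π^2/(9 + π^2)

Coercivity of a(·,·) on H^1_0(-3, 0) means a(u, u) ≥ α ||u||_{H^1}² for every u ∈ H^1_0.
The interval has length L = 3, and Poincaré/coercivity depend only on L. Here a(u, u) = ∫(u')² + (0)·∫u².
Here c = 0, so a(u,u) = ∫(u')² alone. The condition a(u,u) ≥ α||u||_{H^1}² reads (1−α)∫(u')² ≥ (α−c)∫u². Any admissible α is ≤ 1 (rapidly oscillating u have ∫u²/∫(u')² → 0), and α = 1 would force 0 ≥ (1−c)∫u², impossible since c < 1; so 1−α > 0. By the sharp Poincaré inequality on H^1_0 of an interval of length L, ∫(u')² ≥ (π/L)²∫u² with equality for the first sine mode sin(π(x−x₀)/L) (x₀ the left endpoint), so the inequality holds for all u iff (1−α)(π/L)² ≥ α − c, i.e. α ≤ ((π/L)² + c)/((π/L)² + 1) = (1 + c(L/π)²)/(1 + (L/π)²). (Direct route, valid since c ≤ 0: Poincaré gives c∫u² ≥ c(L/π)²∫(u')², so a(u,u) ≥ (1 + c(L/π)²)∫(u')², while ||u||_{H^1}² ≤ (1 + (L/π)²)∫(u')²; dividing yields the same α.) With (π/L)² = π^2/9 and c = 0, the largest admissible constant is α = ((π/L)² + c)/((π/L)² + 1).
Simplifying, α = π^2/(9 + π^2).


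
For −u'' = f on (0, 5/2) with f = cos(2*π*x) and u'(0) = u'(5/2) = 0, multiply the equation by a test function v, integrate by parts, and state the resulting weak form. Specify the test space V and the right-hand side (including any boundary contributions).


V = H^1(0, 5/2) (no boundary constraint on v; u is determined up to an additive constant); weak form: ∫_0^5/2 u'v' dx = ∫_0^5/2 (cos(2*π*x)) v dx for all v ∈ V.

Multiply both sides by a test function v and integrate from 0 to 5/2:
  ∫_0^5/2 −u''(x) v(x) dx = ∫_0^5/2 f(x) v(x) dx.
Integrate the LHS by parts once:
  ∫_0^5/2 −u'' v dx = −[u'(x) v(x)]_0^5/2 + ∫_0^5/2 u'(x) v'(x) dx.
Thus ∫_0^5/2 u'(x) v'(x) dx = ∫_0^5/2 f(x) v(x) dx + [u'(x) v(x)]_0^5/2.
Choose V so that boundary terms are either known or forced to vanish.
u has homogeneous Neumann: u'(0) = u'(5/2) = 0. So [u' v]_0^5/2 = 0·v(5/2) − 0·v(0) = 0 for any v; take V = H^1(0, 5/2).
Weak formulation: find u (satisfying any essential BC) such that ∫_0^5/2 u'(x) v'(x) dx = ∫_0^5/2 f v dx for all v ∈ V (homogeneous Neumann, so boundary terms vanish).
Substituting f(x) = cos(2*π*x), the right-hand side is ∫_0^5/2 (cos(2*π*x)) v dx.
Compatibility check (pure Neumann): taking v ≡ 1 ∈ V gives 0 = ∫_0^5/2 f dx + (0) − (0), i.e. ∫_0^5/2 f dx must equal u'(0) − u'(5/2) = 0. Indeed ∫_0^5/2 (cos(2*π*x)) dx = 0, so the data are compatible. The solution is then unique only up to an additive constant (fix it e.g. by requiring ∫_0^5/2 u dx = 0).


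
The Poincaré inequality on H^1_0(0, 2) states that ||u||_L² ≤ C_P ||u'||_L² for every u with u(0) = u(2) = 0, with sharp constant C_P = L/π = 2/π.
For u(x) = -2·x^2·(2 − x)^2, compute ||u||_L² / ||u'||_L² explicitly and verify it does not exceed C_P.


||u||_L² / ||u'||_L² = sqrt(3)/3 < C_P = 2/π.

u(x) = -2·x^2·(2 − x)^2, so u'(x) = 8*x*(-x^2 + 3*x - 2).
u(x) = -2·x^2·(2 − x)^2 vanishes at x = 0 and x = 2, so u ∈ H^1_0(0, 2). Differentiate via the product rule and integrate the resulting polynomials term by term.
  ∫_0^2 u² dx = ∫_0^2 (4*x^8 - 32*x^7 + 96*x^6 - 128*x^5 + 64*x^4) dx. Term by term:
    ∫_0^2 4*x^8 dx = 2048/9;  ∫_0^2 -32*x^7 dx = -1024;  ∫_0^2 96*x^6 dx = 12288/7;
    ∫_0^2 -128*x^5 dx = -4096/3;  ∫_0^2 64*x^4 dx = 2048/5.
  Sum: 2048/9 − 1024 + 12288/7 − 4096/3 + 2048/5 = 1024/315.
  ∫_0^2 (u')² dx = ∫_0^2 (64*x^6 - 384*x^5 + 832*x^4 - 768*x^3 + 256*x^2) dx. Term by term:
    ∫_0^2 64*x^6 dx = 8192/7;  ∫_0^2 -384*x^5 dx = -4096;  ∫_0^2 832*x^4 dx = 26624/5;
    ∫_0^2 -768*x^3 dx = -3072;  ∫_0^2 256*x^2 dx = 2048/3.
  Sum: 8192/7 − 4096 + 26624/5 − 3072 + 2048/3 = 1024/105.
∫_0^2 u² dx = 1024/315, so ||u||_L² = 32*sqrt(35)/105.
∫_0^2 (u')² dx = 1024/105, so ||u'||_L² = 32*sqrt(105)/105.
Ratio ||u||_L² / ||u'||_L² = sqrt(3)/3.
Sharp Poincaré constant on H^1_0(0, 2) is C_P = L/π = 2/π, achieved by sin(π/2·x).
A polynomial bump cannot attain the sharp Poincaré constant (only the first sine eigenfunction does), so the ratio is strictly less than C_P, consistent with ||u||_L² ≤ C_P ||u'||_L².


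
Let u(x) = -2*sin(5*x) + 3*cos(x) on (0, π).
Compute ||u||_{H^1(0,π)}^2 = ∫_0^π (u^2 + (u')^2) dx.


||u||_{H^1(0,π)}^2 = 61*π

u'(x) = -3*sin(x) - 10*cos(5*x).
Expand u² and (u')² and integrate term by term on (0, π), using: for integers n ≥ 1, ∫_0^π sin²(nx) dx = ∫_0^π cos²(nx) dx = π/2; for n ≠ n', ∫_0^π sin(nx)sin(n'x) dx = ∫_0^π cos(nx)cos(n'x) dx = 0; and by product-to-sum, ∫_0^π sin(nx)cos(n'x) dx = ½∫_0^π [sin((n+n')x) + sin((n−n')x)] dx, which is 0 when n+n' is even and 2n/(n²−n'²) when n+n' is odd (it need not vanish on (0, π)).
  u² squared terms: (-2)²·∫sin(5x)² dx = 4·π/2 = 2*π;  (3)²·∫cos(x)² dx = 9·π/2 = 9*π/2.
  u² cross terms: 2·(-2)·(3)·∫sin(5x)·cos(x) dx = -12·(0) = 0.
  So ∫_0^π u² dx = 2*π + 9*π/2 + 0 = 13*π/2.
  (u')² squared terms: (-10)²·∫cos(5x)² dx = 100·π/2 = 50*π;  (-3)²·∫sin(x)² dx = 9·π/2 = 9*π/2.
  (u')² cross terms: 2·(-10)·(-3)·∫cos(5x)·sin(x) dx = 60·(0) = 0.
  So ∫_0^π (u')² dx = 50*π + 9*π/2 + 0 = 109*π/2.
||u||_{H^1}^2 = (13*π/2) + (109*π/2) = 61*π.


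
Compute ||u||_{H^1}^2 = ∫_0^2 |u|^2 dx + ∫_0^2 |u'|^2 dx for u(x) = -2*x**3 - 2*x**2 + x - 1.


||u||_{H^1}^2 = 61832/105

The H^1 norm (squared) on an interval (0, L) is
  ||u||_{H^1}^2 = ∫_0^L u(x)^2 dx + ∫_0^L u'(x)^2 dx.
Compute u'(x) = -6*x**2 - 4*x + 1.
Then u(x)^2 = 4*x**6 + 8*x**5 + 5*x**2 - 2*x + 1 and u'(x)^2 = 36*x**4 + 48*x**3 + 4*x**2 - 8*x + 1.
Integrate each monomial from 0 to 2 using ∫_0^2 c·x^n dx = c·2^(n+1)/(n+1):
  ∫_0^2 u(x)^2 dx = ∫_0^2 (4*x^6 + 8*x^5 + 5*x^2 - 2*x + 1) dx. Term by term:
    ∫_0^2 4*x^6 dx = 512/7;  ∫_0^2 8*x^5 dx = 256/3;  ∫_0^2 5*x^2 dx = 40/3;
    ∫_0^2 -2*x dx = -4;  ∫_0^2 1 dx = 2.
  Sum: 512/7 + 256/3 + 40/3 − 4 + 2 = 3566/21.
  ∫_0^2 u'(x)^2 dx = ∫_0^2 (36*x^4 + 48*x^3 + 4*x^2 - 8*x + 1) dx. Term by term:
    ∫_0^2 36*x^4 dx = 1152/5;  ∫_0^2 48*x^3 dx = 192;  ∫_0^2 4*x^2 dx = 32/3;
    ∫_0^2 -8*x dx = -16;  ∫_0^2 1 dx = 2.
  Sum: 1152/5 + 192 + 32/3 − 16 + 2 = 6286/15.
Adding: ||u||_{H^1}^2 = 3566/21 + 6286/15 = 61832/105.
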